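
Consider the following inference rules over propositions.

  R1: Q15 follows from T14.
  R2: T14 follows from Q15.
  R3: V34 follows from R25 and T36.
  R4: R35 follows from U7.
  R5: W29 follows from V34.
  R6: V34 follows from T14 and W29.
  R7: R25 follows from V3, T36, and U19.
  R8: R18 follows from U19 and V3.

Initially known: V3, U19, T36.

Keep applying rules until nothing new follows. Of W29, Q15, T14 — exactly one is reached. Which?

From V3, T36, and U19, R7 gives R25.
From R25 and T36, R3 gives V34.
V34 holds, so W29 follows (R5).
Q15 would need T14 (R1), but T14 is never established. T14 would need Q15 (R2), but Q15 is never established.

W29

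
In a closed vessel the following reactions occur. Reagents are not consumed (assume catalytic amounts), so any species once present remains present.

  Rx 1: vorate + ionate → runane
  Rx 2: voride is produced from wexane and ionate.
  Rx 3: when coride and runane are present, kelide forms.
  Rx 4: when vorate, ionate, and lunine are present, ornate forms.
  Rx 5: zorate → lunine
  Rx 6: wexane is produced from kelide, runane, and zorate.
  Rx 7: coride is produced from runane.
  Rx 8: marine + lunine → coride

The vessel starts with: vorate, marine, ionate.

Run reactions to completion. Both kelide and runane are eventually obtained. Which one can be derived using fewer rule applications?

runane: vorate and ionate present → runane forms (Rx 1). [1 rule application]
kelide: vorate and ionate present → runane forms (Rx 1). runane present → coride forms (Rx 7). coride and runane present → kelide forms (Rx 3). [3 rule applications]
runane needs fewer.

runane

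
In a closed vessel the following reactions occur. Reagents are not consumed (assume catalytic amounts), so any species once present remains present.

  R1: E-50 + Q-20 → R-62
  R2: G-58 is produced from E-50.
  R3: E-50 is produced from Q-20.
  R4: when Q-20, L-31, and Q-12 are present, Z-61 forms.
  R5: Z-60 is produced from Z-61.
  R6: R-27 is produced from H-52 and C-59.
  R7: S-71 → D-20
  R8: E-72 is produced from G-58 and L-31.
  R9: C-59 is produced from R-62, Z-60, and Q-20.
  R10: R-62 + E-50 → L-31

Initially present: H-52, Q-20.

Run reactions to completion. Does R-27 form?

R-27 would need H-52 and C-59 (R6), but C-59 never forms.

No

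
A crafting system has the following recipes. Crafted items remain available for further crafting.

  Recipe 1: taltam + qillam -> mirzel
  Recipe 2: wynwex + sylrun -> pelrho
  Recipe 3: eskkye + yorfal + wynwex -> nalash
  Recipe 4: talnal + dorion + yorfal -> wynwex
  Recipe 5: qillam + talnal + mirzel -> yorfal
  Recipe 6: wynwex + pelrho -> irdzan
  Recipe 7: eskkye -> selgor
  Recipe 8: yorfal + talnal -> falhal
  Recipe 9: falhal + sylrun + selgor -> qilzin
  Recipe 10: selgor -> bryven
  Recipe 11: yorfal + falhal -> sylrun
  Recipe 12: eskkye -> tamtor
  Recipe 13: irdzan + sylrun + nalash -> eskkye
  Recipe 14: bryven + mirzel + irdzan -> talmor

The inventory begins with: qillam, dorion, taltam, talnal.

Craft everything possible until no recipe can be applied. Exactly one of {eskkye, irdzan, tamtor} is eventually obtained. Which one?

Using Recipe 1, taltam and qillam make mirzel.
qillam + talnal + mirzel -> yorfal (Recipe 5).
Using Recipe 4, talnal, dorion, and yorfal make wynwex.
Using Recipe 8, yorfal and talnal make falhal.
yorfal + falhal -> sylrun (Recipe 11).
Using Recipe 2, wynwex and sylrun make pelrho.
Using Recipe 6, wynwex and pelrho make irdzan.
tamtor would need eskkye (Recipe 12), but eskkye is never obtained. eskkye would need irdzan, sylrun, and nalash (Recipe 13), but nalash is never obtained.

irdzan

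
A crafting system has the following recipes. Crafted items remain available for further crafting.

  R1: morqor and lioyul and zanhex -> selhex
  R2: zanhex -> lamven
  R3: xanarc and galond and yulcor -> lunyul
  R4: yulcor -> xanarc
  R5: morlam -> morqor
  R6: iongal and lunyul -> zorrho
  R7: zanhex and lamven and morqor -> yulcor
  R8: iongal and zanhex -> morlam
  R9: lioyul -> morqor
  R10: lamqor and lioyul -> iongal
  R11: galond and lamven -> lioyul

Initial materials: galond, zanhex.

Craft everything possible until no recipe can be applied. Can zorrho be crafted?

No

zorrho would need iongal and lunyul (R6), but iongal is never obtained.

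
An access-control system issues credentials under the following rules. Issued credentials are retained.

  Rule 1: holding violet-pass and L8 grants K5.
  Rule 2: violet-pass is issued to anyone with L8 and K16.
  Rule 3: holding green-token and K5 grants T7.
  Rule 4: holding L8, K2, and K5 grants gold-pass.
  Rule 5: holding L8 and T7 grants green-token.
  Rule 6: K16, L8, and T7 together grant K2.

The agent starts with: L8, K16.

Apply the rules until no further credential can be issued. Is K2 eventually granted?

No

K2 would need K16, L8, and T7 (Rule 6), but T7 is never granted.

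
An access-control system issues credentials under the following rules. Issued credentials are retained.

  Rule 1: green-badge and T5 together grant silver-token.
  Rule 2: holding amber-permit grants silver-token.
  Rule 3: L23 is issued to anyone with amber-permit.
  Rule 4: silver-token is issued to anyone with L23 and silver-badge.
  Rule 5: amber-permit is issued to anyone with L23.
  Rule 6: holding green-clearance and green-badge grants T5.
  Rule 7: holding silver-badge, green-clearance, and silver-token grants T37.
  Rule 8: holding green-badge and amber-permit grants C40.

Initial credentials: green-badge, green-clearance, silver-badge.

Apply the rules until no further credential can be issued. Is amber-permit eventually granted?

amber-permit would need L23 (Rule 5), but L23 is never granted.

No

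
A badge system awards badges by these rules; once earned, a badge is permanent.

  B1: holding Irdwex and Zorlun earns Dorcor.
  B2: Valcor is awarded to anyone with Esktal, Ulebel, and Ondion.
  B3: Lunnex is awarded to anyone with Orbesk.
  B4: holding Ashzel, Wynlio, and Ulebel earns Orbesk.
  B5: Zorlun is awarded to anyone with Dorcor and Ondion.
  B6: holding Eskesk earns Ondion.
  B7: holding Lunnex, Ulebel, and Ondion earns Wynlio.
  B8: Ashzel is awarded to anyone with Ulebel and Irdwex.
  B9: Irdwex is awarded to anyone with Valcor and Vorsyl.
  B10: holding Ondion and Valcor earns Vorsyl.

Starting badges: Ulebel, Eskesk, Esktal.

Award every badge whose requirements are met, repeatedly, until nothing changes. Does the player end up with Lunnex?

No

Lunnex would need Orbesk (B3), but Orbesk is never earned.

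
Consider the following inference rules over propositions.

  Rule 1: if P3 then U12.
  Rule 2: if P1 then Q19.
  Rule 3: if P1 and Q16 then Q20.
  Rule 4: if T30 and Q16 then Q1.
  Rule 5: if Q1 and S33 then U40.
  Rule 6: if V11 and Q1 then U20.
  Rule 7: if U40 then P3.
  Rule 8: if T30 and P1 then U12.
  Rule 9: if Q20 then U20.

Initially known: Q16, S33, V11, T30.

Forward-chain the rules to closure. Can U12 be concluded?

From T30 and Q16, Rule 4 gives Q1.
Q1 and S33 hold, so U40 follows (Rule 5).
From U40, Rule 7 gives P3.
P3 holds, so U12 follows (Rule 1).

Yes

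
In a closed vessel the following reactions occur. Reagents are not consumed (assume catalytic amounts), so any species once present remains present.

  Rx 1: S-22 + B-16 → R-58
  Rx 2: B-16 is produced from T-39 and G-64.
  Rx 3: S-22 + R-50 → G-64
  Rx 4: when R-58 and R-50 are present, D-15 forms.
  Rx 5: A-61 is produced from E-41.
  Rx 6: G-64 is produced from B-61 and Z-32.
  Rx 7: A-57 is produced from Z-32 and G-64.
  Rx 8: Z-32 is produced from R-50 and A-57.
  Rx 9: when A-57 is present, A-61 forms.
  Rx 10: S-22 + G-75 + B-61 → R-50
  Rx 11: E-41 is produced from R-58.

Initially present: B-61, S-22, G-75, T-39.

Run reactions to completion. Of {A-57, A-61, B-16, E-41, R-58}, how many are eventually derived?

S-22, G-75, and B-61 present → R-50 forms (Rx 10).
S-22 and R-50 present → G-64 forms (Rx 3).
T-39 and G-64 present → B-16 forms (Rx 2).
S-22 and B-16 present → R-58 forms (Rx 1).
R-58 present → E-41 forms (Rx 11).
E-41 present → A-61 forms (Rx 5).
A-57 would need Z-32 and G-64 (Rx 7), but Z-32 never forms.
A-61: reached.
B-16: reached.
E-41: reached.
R-58: reached.
Reached: A-61, B-16, E-41, and R-58 — 4 of the 5.

4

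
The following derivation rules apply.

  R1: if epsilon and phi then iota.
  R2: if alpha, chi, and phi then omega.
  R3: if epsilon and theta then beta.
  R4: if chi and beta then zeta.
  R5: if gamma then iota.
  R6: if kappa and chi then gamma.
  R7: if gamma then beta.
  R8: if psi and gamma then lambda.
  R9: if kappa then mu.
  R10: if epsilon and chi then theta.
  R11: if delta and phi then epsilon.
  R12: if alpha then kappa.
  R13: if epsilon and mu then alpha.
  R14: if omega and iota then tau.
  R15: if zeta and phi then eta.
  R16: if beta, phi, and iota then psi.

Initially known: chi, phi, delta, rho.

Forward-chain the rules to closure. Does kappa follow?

No

kappa would need alpha (R12), but alpha is never established.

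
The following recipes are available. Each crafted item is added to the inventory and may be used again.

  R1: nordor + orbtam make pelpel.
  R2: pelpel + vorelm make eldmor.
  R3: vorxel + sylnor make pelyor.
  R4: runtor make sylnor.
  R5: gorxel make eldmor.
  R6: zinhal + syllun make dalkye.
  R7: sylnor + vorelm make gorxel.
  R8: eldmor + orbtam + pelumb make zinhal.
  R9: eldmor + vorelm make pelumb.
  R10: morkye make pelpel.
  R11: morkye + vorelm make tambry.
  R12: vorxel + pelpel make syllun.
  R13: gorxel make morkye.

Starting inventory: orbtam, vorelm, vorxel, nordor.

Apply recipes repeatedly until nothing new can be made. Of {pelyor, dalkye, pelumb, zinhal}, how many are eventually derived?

nordor + orbtam → pelpel (R1).
Using R12, vorxel and pelpel make syllun.
Using R2, pelpel and vorelm make eldmor.
eldmor + vorelm → pelumb (R9).
Using R8, eldmor, orbtam, and pelumb make zinhal.
zinhal + syllun → dalkye (R6).
pelyor would need vorxel and sylnor (R3), but sylnor is never obtained.
dalkye: reached.
pelumb: reached.
zinhal: reached.
Reached: dalkye, pelumb, and zinhal — 3 of the 4.

3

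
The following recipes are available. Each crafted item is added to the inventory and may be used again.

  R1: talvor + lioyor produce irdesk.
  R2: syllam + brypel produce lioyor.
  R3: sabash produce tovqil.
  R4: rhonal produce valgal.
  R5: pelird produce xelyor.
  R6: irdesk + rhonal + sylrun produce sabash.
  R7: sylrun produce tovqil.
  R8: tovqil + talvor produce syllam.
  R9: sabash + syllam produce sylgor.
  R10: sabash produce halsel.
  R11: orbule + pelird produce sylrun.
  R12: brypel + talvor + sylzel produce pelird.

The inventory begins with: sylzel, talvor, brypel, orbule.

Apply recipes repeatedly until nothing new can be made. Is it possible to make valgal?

valgal would need rhonal (R4), but rhonal is never obtained.

No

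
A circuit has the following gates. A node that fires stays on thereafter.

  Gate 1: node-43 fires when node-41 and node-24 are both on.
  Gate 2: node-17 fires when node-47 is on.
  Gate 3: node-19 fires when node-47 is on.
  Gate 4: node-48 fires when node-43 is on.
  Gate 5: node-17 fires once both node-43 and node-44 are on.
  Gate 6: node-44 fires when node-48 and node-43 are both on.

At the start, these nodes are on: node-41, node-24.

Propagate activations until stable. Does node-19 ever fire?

No

node-19 would need node-47 (Gate 3), but node-47 never turns on.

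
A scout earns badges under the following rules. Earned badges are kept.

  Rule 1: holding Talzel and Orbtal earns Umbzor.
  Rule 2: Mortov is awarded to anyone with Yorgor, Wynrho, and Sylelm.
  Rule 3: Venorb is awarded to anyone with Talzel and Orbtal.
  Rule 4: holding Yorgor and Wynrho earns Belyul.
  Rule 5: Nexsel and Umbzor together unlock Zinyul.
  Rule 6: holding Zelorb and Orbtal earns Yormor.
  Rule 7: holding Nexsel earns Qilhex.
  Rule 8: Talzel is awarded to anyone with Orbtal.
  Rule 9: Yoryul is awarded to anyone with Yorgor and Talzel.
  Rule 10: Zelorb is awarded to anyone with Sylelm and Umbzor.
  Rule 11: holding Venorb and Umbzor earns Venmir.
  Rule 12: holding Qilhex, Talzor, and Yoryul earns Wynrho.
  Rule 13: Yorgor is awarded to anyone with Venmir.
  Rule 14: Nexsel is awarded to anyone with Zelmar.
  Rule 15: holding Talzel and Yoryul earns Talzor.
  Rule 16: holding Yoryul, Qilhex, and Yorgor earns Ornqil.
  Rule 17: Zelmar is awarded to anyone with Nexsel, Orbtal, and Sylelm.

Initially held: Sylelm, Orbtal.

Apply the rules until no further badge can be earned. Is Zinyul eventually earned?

No

Zinyul would need Nexsel and Umbzor (Rule 5), but Nexsel is never earned.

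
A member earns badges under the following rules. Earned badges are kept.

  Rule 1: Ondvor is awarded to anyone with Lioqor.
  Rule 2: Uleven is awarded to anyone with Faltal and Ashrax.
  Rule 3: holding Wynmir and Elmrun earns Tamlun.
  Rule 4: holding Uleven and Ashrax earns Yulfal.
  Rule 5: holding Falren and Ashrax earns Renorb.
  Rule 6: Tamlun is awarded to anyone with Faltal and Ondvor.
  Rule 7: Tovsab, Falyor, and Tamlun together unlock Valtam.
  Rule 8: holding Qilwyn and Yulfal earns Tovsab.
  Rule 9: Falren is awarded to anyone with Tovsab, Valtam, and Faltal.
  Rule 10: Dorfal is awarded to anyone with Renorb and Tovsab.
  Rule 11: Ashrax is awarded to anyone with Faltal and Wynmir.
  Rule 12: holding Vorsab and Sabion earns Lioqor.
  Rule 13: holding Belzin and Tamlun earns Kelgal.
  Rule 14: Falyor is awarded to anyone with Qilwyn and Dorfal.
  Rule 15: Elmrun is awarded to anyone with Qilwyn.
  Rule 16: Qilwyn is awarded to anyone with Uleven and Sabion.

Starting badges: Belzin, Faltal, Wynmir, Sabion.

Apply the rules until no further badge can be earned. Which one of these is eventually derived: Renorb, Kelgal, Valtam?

With Faltal and Wynmir, Ashrax is earned (Rule 11).
With Faltal and Ashrax, Uleven is earned (Rule 2).
With Uleven and Sabion, Qilwyn is earned (Rule 16).
With Qilwyn, Elmrun is earned (Rule 15).
With Wynmir and Elmrun, Tamlun is earned (Rule 3).
With Belzin and Tamlun, Kelgal is earned (Rule 13).
Valtam would need Tovsab, Falyor, and Tamlun (Rule 7), but Falyor is never earned. Renorb would need Falren and Ashrax (Rule 5), but Falren is never earned.

Kelgal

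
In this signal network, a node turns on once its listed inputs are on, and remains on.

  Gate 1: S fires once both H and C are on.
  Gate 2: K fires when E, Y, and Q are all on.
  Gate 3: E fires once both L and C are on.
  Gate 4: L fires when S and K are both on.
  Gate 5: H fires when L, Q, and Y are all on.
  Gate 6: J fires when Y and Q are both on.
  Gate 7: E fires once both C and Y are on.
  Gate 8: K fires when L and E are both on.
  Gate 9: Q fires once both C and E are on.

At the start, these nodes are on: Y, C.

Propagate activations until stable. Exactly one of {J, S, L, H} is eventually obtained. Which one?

J

Gate 7: C and Y on → E on.
C and E are on, so Q fires (Gate 9).
Y and Q are on, so J fires (Gate 6).
H would need L, Q, and Y (Gate 5), but L never turns on. S would need H and C (Gate 1), but H never turns on. L would need S and K (Gate 4), but S never turns on.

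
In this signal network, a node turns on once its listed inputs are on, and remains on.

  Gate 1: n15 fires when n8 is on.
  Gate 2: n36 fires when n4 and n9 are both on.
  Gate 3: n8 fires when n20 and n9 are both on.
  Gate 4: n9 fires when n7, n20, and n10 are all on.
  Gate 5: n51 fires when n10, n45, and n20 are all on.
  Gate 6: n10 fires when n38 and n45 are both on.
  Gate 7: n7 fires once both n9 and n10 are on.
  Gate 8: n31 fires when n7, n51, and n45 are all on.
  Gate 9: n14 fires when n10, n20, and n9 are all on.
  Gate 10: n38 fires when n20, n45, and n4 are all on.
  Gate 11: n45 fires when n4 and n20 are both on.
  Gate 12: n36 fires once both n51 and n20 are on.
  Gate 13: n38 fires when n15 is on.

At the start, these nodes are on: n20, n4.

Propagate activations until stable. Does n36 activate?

Yes

n4 and n20 are on, so n45 fires (Gate 11).
Gate 10: n20, n45, and n4 on → n38 on.
n38 and n45 are on, so n10 fires (Gate 6).
n10, n45, and n20 are on, so n51 fires (Gate 5).
n51 and n20 are on, so n36 fires (Gate 12).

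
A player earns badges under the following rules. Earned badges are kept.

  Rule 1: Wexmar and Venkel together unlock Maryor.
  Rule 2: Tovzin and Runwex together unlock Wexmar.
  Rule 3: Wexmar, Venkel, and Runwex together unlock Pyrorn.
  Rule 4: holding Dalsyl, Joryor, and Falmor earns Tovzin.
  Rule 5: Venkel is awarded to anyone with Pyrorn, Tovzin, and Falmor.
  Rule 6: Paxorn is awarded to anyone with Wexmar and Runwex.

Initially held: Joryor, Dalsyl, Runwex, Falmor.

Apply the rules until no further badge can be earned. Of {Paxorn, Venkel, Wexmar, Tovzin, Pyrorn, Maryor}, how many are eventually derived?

With Dalsyl, Joryor, and Falmor, Tovzin is earned (Rule 4).
With Tovzin and Runwex, Wexmar is earned (Rule 2).
With Wexmar and Runwex, Paxorn is earned (Rule 6).
Paxorn: reached.
Venkel would need Pyrorn, Tovzin, and Falmor (Rule 5), but Pyrorn is never earned.
Wexmar: reached.
Tovzin: reached.
Pyrorn would need Wexmar, Venkel, and Runwex (Rule 3), but Venkel is never earned.
Maryor would need Wexmar and Venkel (Rule 1), but Venkel is never earned.
Reached: Paxorn, Wexmar, and Tovzin — 3 of the 6.

3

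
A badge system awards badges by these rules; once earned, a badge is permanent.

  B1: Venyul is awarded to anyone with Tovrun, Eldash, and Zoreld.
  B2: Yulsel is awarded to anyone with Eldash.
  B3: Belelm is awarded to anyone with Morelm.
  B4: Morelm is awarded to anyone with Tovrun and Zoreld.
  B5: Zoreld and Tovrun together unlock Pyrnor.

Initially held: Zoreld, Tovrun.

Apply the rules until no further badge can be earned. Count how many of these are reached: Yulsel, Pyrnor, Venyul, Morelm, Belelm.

3

With Tovrun and Zoreld, Morelm is earned (B4).
With Zoreld and Tovrun, Pyrnor is earned (B5).
With Morelm, Belelm is earned (B3).
Yulsel would need Eldash (B2), but Eldash is never earned.
Pyrnor: reached.
Venyul would need Tovrun, Eldash, and Zoreld (B1), but Eldash is never earned.
Morelm: reached.
Belelm: reached.
Reached: Pyrnor, Morelm, and Belelm — 3 of the 5.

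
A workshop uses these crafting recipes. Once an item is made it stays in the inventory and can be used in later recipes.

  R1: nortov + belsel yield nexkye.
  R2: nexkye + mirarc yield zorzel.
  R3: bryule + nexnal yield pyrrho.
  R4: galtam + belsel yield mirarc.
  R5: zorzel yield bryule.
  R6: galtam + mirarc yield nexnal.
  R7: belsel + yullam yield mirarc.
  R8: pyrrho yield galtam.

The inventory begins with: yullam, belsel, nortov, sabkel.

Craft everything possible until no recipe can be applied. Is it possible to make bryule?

nortov + belsel → nexkye (R1).
belsel + yullam → mirarc (R7).
nexkye + mirarc → zorzel (R2).
zorzel → bryule (R5).

Yes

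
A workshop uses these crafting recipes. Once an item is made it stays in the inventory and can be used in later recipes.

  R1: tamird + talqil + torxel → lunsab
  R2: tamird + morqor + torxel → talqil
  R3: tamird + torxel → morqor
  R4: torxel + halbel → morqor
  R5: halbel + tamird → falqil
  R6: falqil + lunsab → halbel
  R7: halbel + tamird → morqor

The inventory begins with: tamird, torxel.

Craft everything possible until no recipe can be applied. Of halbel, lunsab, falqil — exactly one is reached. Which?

lunsab

Using R3, tamird and torxel make morqor.
tamird + morqor + torxel → talqil (R2).
Using R1, tamird, talqil, and torxel make lunsab.
halbel would need falqil and lunsab (R6), but falqil is never obtained. falqil would need halbel and tamird (R5), but halbel is never obtained.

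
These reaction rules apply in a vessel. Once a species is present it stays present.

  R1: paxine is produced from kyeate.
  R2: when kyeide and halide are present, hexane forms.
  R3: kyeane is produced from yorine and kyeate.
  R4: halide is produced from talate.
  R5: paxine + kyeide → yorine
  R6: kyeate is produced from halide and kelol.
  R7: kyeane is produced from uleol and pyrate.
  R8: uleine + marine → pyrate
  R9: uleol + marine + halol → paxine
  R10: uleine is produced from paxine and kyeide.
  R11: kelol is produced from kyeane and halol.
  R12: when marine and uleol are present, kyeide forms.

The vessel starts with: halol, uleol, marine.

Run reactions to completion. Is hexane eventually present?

hexane would need kyeide and halide (R2), but halide never forms.

No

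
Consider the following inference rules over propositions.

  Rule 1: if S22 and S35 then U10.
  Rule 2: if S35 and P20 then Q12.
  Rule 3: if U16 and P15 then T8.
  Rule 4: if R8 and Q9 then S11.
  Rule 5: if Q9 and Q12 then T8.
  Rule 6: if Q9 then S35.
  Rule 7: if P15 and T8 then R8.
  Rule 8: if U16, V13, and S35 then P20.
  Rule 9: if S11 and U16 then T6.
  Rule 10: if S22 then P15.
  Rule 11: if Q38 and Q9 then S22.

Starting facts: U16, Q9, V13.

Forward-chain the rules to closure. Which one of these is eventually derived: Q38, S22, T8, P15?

Q9 holds, so S35 follows (Rule 6).
U16, V13, and S35 hold, so P20 follows (Rule 8).
S35 and P20 hold, so Q12 follows (Rule 2).
Q9 and Q12 hold, so T8 follows (Rule 5).
P15 would need S22 (Rule 10), but S22 is never established. No rule produces Q38, and it is not given. S22 would need Q38 and Q9 (Rule 11), but Q38 is never established.

T8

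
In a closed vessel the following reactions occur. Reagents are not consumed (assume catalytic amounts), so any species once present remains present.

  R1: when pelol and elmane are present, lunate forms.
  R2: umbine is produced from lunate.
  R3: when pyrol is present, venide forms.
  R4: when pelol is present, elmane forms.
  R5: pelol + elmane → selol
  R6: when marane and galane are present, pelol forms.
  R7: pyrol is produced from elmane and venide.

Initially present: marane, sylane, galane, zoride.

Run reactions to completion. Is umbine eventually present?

marane and galane present → pelol forms (R6).
pelol present → elmane forms (R4).
pelol and elmane present → lunate forms (R1).
lunate present → umbine forms (R2).

Yes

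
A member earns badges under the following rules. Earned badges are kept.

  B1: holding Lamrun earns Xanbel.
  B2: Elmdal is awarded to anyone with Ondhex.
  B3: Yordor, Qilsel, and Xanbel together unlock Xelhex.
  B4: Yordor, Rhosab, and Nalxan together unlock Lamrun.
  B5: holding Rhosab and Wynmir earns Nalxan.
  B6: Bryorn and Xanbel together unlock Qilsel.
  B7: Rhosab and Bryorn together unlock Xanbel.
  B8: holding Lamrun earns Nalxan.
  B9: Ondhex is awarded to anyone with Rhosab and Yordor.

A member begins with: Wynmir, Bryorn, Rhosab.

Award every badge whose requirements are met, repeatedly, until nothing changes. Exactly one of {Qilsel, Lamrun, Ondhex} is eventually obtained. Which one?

Qilsel

With Rhosab and Bryorn, Xanbel is earned (B7).
With Bryorn and Xanbel, Qilsel is earned (B6).
Ondhex would need Rhosab and Yordor (B9), but Yordor is never earned. Lamrun would need Yordor, Rhosab, and Nalxan (B4), but Yordor is never earned.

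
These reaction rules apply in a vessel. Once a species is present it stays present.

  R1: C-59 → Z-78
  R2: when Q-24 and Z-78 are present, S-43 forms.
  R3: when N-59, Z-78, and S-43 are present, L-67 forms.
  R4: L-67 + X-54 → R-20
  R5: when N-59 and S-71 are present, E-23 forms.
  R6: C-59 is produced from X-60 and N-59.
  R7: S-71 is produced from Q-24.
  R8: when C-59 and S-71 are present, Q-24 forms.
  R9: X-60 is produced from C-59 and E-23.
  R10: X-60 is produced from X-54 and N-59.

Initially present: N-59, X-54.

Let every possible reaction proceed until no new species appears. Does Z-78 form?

Yes

X-54 and N-59 present → X-60 forms (R10).
X-60 and N-59 present → C-59 forms (R6).
C-59 present → Z-78 forms (R1).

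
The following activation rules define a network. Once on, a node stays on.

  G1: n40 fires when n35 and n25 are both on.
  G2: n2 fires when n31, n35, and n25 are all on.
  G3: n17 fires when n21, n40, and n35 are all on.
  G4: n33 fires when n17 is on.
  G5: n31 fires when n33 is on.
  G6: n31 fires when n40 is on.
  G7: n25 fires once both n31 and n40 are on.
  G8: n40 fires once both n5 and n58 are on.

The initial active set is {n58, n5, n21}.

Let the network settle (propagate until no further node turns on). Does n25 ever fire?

Yes

n5 and n58 are on, so n40 fires (G8).
n40 is on, so n31 fires (G6).
n31 and n40 are on, so n25 fires (G7).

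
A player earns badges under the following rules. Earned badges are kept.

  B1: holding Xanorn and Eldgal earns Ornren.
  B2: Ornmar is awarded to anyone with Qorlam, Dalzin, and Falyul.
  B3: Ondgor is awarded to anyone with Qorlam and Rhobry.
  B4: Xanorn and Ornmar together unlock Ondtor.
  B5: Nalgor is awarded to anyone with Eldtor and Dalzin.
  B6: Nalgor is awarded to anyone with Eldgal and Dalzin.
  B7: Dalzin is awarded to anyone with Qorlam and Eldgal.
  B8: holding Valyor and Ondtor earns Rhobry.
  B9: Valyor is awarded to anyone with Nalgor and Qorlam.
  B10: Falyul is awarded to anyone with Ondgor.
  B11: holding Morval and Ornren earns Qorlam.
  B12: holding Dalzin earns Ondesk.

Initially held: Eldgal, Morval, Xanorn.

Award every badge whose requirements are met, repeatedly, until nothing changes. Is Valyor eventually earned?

With Xanorn and Eldgal, Ornren is earned (B1).
With Morval and Ornren, Qorlam is earned (B11).
With Qorlam and Eldgal, Dalzin is earned (B7).
With Eldgal and Dalzin, Nalgor is earned (B6).
With Nalgor and Qorlam, Valyor is earned (B9).

Yes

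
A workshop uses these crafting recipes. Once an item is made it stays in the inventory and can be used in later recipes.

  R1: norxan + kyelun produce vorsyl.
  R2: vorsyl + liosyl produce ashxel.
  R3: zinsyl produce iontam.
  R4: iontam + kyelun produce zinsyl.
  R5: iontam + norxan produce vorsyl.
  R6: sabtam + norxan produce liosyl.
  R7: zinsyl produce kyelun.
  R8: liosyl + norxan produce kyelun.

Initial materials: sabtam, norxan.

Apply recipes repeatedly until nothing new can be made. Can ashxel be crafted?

Yes

sabtam + norxan → liosyl (R6).
liosyl + norxan → kyelun (R8).
Using R1, norxan and kyelun make vorsyl.
vorsyl + liosyl → ashxel (R2).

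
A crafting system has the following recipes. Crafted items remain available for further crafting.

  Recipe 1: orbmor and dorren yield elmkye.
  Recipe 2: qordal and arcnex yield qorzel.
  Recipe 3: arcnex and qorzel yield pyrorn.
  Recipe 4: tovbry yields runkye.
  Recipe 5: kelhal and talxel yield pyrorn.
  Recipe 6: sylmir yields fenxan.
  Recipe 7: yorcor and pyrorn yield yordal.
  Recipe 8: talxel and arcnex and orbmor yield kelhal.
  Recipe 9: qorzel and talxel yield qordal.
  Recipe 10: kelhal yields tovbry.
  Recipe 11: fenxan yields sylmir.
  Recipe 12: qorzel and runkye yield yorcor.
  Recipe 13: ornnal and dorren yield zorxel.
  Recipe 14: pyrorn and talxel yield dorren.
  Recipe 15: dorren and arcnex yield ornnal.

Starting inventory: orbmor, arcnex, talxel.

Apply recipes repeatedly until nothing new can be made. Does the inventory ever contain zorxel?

talxel and arcnex and orbmor → kelhal (Recipe 8).
kelhal and talxel → pyrorn (Recipe 5).
Using Recipe 14, pyrorn and talxel make dorren.
dorren and arcnex → ornnal (Recipe 15).
ornnal and dorren → zorxel (Recipe 13).

Yes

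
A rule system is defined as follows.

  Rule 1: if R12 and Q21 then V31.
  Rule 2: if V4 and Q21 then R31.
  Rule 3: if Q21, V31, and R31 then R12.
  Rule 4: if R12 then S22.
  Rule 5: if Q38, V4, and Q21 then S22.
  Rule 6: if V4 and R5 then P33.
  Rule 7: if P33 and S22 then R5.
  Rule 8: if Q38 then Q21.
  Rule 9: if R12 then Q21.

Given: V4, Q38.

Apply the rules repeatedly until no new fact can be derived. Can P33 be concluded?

P33 would need V4 and R5 (Rule 6), but R5 is never established.

No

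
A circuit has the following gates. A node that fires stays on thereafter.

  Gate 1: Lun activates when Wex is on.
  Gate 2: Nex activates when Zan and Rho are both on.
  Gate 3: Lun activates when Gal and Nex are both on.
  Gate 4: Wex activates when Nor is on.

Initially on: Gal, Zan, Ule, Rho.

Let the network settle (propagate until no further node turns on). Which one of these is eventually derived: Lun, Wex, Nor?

Zan and Rho are on, so Nex activates (Gate 2).
Gal and Nex are on, so Lun activates (Gate 3).
No rule produces Nor, and it is not given. Wex would need Nor (Gate 4), but Nor never turns on.

Lun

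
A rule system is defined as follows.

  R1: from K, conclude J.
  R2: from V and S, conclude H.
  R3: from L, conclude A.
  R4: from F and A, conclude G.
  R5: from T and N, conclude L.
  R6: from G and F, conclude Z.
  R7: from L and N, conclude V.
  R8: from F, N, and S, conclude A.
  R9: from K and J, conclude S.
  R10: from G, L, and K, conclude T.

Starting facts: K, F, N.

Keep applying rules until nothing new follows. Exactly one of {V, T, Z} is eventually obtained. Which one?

From K, R1 gives J.
From K and J, R9 gives S.
F, N, and S hold, so A follows (R8).
From F and A, R4 gives G.
G and F hold, so Z follows (R6).
V would need L and N (R7), but L is never established. T would need G, L, and K (R10), but L is never established.

Z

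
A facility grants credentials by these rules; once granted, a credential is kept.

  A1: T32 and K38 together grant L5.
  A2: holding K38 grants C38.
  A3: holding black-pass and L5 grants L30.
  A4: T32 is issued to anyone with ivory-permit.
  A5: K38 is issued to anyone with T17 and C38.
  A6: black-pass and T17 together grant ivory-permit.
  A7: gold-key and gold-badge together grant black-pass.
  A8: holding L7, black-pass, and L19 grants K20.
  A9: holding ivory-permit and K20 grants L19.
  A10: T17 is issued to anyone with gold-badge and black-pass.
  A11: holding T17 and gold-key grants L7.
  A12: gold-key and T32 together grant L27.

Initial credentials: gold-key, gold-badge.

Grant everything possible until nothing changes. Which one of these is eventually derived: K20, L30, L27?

Holding gold-key and gold-badge grants black-pass (A7).
Holding gold-badge and black-pass grants T17 (A10).
Holding black-pass and T17 grants ivory-permit (A6).
Holding ivory-permit grants T32 (A4).
Holding gold-key and T32 grants L27 (A12).
L30 would need black-pass and L5 (A3), but L5 is never granted. K20 would need L7, black-pass, and L19 (A8), but L19 is never granted.

L27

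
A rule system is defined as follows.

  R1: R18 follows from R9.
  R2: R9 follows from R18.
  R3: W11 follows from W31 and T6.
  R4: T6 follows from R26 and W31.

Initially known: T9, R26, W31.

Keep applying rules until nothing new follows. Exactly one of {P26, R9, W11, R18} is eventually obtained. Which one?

W11

From R26 and W31, R4 gives T6.
W31 and T6 hold, so W11 follows (R3).
No rule produces P26, and it is not given. R9 would need R18 (R2), but R18 is never established. R18 would need R9 (R1), but R9 is never established.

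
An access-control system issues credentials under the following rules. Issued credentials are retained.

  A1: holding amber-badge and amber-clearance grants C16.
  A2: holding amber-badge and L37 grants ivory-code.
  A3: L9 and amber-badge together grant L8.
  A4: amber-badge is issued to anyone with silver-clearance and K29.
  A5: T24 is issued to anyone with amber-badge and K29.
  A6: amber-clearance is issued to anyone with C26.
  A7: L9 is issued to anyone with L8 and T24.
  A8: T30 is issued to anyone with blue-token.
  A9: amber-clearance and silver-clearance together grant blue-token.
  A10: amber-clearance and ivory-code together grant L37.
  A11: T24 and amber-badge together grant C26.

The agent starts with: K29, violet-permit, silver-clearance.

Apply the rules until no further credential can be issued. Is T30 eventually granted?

Yes

Holding silver-clearance and K29 grants amber-badge (A4).
Holding amber-badge and K29 grants T24 (A5).
Holding T24 and amber-badge grants C26 (A11).
Holding C26 grants amber-clearance (A6).
Holding amber-clearance and silver-clearance grants blue-token (A9).
Holding blue-token grants T30 (A8).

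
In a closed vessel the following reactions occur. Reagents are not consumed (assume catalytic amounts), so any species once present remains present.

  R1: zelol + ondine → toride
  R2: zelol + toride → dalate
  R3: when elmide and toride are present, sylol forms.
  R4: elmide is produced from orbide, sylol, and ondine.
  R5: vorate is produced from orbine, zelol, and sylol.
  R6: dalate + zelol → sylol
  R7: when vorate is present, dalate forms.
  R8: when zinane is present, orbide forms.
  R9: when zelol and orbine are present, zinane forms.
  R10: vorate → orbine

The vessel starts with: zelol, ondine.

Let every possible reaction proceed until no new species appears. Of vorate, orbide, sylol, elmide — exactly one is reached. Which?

zelol and ondine present → toride forms (R1).
zelol and toride present → dalate forms (R2).
dalate and zelol present → sylol forms (R6).
elmide would need orbide, sylol, and ondine (R4), but orbide never forms. vorate would need orbine, zelol, and sylol (R5), but orbine never forms. orbide would need zinane (R8), but zinane never forms.

sylol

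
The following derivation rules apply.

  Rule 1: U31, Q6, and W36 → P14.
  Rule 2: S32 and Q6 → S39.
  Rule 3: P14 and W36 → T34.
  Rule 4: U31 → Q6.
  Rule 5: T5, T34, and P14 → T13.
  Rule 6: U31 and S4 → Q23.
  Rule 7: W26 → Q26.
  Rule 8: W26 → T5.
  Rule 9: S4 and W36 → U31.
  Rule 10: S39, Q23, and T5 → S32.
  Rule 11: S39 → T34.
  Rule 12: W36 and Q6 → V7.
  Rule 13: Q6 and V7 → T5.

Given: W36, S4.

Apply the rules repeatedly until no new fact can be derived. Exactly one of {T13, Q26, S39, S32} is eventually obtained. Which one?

From S4 and W36, Rule 9 gives U31.
From U31, Rule 4 gives Q6.
From W36 and Q6, Rule 12 gives V7.
U31, Q6, and W36 hold, so P14 follows (Rule 1).
From P14 and W36, Rule 3 gives T34.
Q6 and V7 hold, so T5 follows (Rule 13).
From T5, T34, and P14, Rule 5 gives T13.
Q26 would need W26 (Rule 7), but W26 is never established. S32 would need S39, Q23, and T5 (Rule 10), but S39 is never established. S39 would need S32 and Q6 (Rule 2), but S32 is never established.

T13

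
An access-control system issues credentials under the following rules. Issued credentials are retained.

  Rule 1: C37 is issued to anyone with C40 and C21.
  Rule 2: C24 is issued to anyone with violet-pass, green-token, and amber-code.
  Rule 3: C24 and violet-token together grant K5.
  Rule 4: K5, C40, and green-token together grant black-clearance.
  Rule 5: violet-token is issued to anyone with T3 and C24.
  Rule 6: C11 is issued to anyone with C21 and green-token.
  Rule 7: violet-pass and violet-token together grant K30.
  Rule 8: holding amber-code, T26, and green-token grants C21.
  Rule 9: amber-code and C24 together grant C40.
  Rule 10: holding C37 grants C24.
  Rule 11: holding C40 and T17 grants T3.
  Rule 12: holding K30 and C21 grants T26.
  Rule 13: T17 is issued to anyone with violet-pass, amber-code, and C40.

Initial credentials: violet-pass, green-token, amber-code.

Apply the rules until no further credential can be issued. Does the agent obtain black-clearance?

Yes

Holding violet-pass, green-token, and amber-code grants C24 (Rule 2).
Holding amber-code and C24 grants C40 (Rule 9).
Holding violet-pass, amber-code, and C40 grants T17 (Rule 13).
Holding C40 and T17 grants T3 (Rule 11).
Holding T3 and C24 grants violet-token (Rule 5).
Holding C24 and violet-token grants K5 (Rule 3).
Holding K5, C40, and green-token grants black-clearance (Rule 4).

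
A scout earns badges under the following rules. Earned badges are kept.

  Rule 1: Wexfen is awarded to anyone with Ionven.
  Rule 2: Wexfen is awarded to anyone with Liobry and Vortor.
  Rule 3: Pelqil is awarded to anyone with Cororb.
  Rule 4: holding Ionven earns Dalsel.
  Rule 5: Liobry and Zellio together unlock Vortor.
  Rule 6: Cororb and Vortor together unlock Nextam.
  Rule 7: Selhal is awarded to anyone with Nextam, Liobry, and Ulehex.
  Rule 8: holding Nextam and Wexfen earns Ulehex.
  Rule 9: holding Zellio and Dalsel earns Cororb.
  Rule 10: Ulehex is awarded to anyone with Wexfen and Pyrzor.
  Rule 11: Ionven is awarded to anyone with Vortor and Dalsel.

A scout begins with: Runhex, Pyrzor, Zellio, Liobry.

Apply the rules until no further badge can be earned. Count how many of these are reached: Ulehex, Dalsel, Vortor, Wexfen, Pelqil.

With Liobry and Zellio, Vortor is earned (Rule 5).
With Liobry and Vortor, Wexfen is earned (Rule 2).
With Wexfen and Pyrzor, Ulehex is earned (Rule 10).
Ulehex: reached.
Dalsel would need Ionven (Rule 4), but Ionven is never earned.
Vortor: reached.
Wexfen: reached.
Pelqil would need Cororb (Rule 3), but Cororb is never earned.
Reached: Ulehex, Vortor, and Wexfen — 3 of the 5.

3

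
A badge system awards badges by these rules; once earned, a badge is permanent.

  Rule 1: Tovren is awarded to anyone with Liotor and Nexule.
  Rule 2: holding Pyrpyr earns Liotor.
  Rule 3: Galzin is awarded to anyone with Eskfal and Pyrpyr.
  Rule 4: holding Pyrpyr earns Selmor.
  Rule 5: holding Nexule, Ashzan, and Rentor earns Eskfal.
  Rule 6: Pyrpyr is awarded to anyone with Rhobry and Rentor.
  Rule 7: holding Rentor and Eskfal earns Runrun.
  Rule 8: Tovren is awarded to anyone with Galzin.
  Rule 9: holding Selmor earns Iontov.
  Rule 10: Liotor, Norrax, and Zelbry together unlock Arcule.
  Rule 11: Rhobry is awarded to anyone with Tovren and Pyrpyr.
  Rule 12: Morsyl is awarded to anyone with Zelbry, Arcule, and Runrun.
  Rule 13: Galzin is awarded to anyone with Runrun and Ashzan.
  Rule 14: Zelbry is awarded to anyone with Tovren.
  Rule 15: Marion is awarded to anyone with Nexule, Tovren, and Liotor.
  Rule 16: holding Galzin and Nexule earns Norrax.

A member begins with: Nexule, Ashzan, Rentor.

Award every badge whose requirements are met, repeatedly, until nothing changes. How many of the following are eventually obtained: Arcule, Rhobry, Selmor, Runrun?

With Nexule, Ashzan, and Rentor, Eskfal is earned (Rule 5).
With Rentor and Eskfal, Runrun is earned (Rule 7).
Arcule would need Liotor, Norrax, and Zelbry (Rule 10), but Liotor is never earned.
Rhobry would need Tovren and Pyrpyr (Rule 11), but Pyrpyr is never earned.
Selmor would need Pyrpyr (Rule 4), but Pyrpyr is never earned.
Runrun: reached.
Reached: Runrun — 1 of the 4.

1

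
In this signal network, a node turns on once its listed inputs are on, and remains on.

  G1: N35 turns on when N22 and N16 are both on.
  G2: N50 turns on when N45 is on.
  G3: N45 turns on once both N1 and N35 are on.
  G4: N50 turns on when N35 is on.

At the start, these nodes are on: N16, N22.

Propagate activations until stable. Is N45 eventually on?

N45 would need N1 and N35 (G3), but N1 never turns on.

No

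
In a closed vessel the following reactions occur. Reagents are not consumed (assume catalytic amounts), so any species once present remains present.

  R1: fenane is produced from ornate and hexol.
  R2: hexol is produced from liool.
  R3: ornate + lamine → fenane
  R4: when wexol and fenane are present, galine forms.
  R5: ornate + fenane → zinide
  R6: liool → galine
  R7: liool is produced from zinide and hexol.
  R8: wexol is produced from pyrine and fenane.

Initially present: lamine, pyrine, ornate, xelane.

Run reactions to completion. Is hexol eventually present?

No

hexol would need liool (R2), but liool never forms.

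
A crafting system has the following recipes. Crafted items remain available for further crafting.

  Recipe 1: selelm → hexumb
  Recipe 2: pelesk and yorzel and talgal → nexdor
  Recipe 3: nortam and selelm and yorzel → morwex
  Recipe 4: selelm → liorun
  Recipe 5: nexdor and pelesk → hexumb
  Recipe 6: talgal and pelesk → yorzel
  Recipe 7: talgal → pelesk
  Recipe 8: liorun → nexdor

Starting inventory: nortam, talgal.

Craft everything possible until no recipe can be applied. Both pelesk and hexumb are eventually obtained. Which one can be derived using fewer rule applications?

pelesk: Using Recipe 7, talgal makes pelesk. [1 rule application]
hexumb: Using Recipe 7, talgal makes pelesk. Using Recipe 6, talgal and pelesk make yorzel. pelesk and yorzel and talgal → nexdor (Recipe 2). nexdor and pelesk → hexumb (Recipe 5). [4 rule applications]
pelesk needs fewer.

pelesk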